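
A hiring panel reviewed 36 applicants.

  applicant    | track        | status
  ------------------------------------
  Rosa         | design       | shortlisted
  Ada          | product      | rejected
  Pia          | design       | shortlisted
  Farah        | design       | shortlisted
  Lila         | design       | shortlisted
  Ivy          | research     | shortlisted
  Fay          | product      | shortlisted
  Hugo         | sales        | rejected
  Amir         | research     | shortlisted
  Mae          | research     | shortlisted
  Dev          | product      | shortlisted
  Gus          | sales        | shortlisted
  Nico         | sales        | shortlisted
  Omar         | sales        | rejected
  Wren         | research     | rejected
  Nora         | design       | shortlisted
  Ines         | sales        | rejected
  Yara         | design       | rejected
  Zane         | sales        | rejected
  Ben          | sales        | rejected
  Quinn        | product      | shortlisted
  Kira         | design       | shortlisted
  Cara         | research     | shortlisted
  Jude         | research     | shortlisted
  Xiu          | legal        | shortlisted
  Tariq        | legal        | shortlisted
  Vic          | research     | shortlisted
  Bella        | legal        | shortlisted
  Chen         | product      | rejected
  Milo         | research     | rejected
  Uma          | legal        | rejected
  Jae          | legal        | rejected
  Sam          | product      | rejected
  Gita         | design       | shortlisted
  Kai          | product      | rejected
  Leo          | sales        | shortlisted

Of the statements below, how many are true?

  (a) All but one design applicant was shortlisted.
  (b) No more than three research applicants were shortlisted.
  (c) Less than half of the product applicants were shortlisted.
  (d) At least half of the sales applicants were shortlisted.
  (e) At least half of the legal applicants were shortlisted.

(a) design: |A| = 8, |A ∩ B| = 7; needs |A ∖ B| = 1 — true.
(b) research: |A| = 8, |A ∩ B| = 6; needs |A ∩ B| ≤ 3 — false.
(c) product: |A| = 7, |A ∩ B| = 3; needs |A ∩ B| < |A ∖ B| — true.
(d) sales: |A| = 8, |A ∩ B| = 3; needs |A ∩ B| ≥ |A ∖ B| — false.
(e) legal: |A| = 5, |A ∩ B| = 3; needs |A ∩ B| ≥ |A ∖ B| — true.

3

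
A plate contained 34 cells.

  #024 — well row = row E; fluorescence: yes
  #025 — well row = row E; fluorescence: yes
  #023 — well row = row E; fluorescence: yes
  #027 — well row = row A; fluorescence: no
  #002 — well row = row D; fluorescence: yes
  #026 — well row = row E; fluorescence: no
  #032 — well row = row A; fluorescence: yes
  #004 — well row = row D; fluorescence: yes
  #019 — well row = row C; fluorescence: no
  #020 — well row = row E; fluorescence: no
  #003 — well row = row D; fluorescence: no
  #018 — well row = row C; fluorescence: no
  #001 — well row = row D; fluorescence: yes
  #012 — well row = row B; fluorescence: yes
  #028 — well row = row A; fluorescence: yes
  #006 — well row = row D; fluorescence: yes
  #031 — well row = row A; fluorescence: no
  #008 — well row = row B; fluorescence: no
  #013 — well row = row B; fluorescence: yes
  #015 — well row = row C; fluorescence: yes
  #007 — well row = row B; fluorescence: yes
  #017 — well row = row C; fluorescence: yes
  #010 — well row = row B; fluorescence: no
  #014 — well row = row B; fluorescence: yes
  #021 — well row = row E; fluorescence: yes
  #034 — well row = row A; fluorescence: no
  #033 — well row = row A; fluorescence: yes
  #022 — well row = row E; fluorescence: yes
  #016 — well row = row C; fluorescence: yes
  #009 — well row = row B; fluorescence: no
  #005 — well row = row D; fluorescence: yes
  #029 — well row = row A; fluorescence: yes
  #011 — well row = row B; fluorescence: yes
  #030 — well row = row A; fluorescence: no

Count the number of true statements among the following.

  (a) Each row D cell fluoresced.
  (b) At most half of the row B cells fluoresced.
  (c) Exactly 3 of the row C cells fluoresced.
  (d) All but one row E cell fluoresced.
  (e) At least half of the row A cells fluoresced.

2

(a) row D: |A| = 6, |A ∩ B| = 5; needs A ⊆ B, i.e. every element of A is in B (|A ∖ B| = 0) — false.
(b) row B: |A| = 8, |A ∩ B| = 5; needs |A ∩ B| ≤ |A ∖ B| — false.
(c) row C: |A| = 5, |A ∩ B| = 3; needs |A ∩ B| = 3 — true.
(d) row E: |A| = 7, |A ∩ B| = 5; needs |A ∖ B| = 1 — false.
(e) row A: |A| = 8, |A ∩ B| = 4; needs |A ∩ B| ≥ |A ∖ B| — true.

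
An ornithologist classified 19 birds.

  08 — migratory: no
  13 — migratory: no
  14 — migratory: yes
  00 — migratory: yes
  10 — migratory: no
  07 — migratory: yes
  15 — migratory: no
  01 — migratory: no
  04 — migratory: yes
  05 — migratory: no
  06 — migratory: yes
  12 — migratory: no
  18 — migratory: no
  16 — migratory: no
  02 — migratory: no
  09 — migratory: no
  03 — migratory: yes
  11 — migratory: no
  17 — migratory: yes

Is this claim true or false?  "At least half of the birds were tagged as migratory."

The determiner here denotes the relation: |A ∩ B| ≥ |A ∖ B|.
|A| = 19, |A ∩ B| = 7, |A ∖ B| = 12.
7 < 12, so the statement is false.

False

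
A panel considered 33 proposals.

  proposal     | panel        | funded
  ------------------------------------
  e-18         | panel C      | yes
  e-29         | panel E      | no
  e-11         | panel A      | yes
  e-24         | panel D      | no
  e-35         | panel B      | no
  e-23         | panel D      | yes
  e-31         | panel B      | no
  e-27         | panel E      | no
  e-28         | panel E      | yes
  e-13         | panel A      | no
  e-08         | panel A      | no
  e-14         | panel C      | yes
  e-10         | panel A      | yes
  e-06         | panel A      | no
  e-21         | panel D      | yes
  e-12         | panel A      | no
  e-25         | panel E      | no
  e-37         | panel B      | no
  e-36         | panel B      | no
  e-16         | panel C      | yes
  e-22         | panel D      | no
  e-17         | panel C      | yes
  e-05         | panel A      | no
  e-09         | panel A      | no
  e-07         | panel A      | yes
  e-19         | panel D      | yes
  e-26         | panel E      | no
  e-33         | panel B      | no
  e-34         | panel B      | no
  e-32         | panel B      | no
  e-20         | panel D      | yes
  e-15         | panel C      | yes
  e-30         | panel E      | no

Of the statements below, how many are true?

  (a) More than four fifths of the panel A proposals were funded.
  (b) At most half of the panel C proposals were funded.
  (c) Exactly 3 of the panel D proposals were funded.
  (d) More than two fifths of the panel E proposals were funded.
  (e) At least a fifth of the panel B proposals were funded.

(a) panel A: |A| = 9, |A ∩ B| = 3; needs |A ∩ B| / |A| > 4/5 — false.
(b) panel C: |A| = 5, |A ∩ B| = 5; needs |A ∩ B| ≤ |A ∖ B| — false.
(c) panel D: |A| = 6, |A ∩ B| = 4; needs |A ∩ B| = 3 — false.
(d) panel E: |A| = 6, |A ∩ B| = 1; needs |A ∩ B| / |A| > 2/5 — false.
(e) panel B: |A| = 7, |A ∩ B| = 0; needs |A ∩ B| / |A| ≥ 1/5 — false.

0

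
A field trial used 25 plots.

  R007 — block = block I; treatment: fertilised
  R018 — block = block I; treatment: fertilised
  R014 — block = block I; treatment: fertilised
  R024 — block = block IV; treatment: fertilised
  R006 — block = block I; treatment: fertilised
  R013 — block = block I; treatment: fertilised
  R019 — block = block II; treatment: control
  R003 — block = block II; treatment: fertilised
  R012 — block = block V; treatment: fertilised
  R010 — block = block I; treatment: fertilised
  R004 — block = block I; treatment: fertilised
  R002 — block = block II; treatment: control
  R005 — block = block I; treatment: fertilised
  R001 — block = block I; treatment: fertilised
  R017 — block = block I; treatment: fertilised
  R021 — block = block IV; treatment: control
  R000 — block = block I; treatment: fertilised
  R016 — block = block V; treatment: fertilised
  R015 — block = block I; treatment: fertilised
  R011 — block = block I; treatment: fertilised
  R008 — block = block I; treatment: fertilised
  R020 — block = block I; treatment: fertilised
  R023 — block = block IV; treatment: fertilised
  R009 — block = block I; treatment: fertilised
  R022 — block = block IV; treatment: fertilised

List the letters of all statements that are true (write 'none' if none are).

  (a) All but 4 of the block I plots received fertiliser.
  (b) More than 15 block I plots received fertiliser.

(b)

|A| = 16, |A ∩ B| = 16, |A ∖ B| = 0.
(a) |A ∖ B| = 4: fails.
(b) |A ∩ B| > 15: holds.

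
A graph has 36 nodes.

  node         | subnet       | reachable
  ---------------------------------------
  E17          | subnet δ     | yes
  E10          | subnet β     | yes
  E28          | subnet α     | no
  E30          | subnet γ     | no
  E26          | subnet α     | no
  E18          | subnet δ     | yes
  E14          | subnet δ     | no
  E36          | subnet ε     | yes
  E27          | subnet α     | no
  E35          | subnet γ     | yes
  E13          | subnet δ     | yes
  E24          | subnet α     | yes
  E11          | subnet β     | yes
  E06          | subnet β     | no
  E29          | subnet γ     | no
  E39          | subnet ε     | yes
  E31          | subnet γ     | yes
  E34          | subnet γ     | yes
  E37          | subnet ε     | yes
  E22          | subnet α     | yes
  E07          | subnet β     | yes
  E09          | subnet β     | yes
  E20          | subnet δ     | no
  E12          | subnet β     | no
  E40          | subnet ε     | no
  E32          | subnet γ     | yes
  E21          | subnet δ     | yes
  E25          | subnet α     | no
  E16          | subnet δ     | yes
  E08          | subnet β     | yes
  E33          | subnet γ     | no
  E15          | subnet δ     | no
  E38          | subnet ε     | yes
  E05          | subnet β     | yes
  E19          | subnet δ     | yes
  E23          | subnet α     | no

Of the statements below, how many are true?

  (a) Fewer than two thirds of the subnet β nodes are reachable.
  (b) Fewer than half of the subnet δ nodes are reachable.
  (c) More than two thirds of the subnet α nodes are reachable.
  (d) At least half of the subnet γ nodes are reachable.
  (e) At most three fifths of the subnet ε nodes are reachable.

(a) subnet β: |A| = 8, |A ∩ B| = 6; needs |A ∩ B| / |A| < 2/3 — false.
(b) subnet δ: |A| = 9, |A ∩ B| = 6; needs |A ∩ B| < |A ∖ B| — false.
(c) subnet α: |A| = 7, |A ∩ B| = 2; needs |A ∩ B| / |A| > 2/3 — false.
(d) subnet γ: |A| = 7, |A ∩ B| = 4; needs |A ∩ B| ≥ |A ∖ B| — true.
(e) subnet ε: |A| = 5, |A ∩ B| = 4; needs |A ∩ B| / |A| ≤ 3/5 — false.

1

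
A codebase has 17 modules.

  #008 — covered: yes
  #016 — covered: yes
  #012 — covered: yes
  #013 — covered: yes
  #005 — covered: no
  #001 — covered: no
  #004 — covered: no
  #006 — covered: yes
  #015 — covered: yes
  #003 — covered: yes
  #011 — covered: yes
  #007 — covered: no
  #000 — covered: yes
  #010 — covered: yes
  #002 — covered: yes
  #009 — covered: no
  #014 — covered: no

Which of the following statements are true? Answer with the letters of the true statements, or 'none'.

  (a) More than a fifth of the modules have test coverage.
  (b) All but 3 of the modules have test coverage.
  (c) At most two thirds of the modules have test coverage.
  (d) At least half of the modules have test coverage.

(a), (c), (d)

|A| = 17, |A ∩ B| = 11, |A ∖ B| = 6.
(a) |A ∩ B| / |A| > 1/5: holds.
(b) |A ∖ B| = 3: fails.
(c) |A ∩ B| / |A| ≤ 2/3: holds.
(d) |A ∩ B| ≥ |A ∖ B|: holds.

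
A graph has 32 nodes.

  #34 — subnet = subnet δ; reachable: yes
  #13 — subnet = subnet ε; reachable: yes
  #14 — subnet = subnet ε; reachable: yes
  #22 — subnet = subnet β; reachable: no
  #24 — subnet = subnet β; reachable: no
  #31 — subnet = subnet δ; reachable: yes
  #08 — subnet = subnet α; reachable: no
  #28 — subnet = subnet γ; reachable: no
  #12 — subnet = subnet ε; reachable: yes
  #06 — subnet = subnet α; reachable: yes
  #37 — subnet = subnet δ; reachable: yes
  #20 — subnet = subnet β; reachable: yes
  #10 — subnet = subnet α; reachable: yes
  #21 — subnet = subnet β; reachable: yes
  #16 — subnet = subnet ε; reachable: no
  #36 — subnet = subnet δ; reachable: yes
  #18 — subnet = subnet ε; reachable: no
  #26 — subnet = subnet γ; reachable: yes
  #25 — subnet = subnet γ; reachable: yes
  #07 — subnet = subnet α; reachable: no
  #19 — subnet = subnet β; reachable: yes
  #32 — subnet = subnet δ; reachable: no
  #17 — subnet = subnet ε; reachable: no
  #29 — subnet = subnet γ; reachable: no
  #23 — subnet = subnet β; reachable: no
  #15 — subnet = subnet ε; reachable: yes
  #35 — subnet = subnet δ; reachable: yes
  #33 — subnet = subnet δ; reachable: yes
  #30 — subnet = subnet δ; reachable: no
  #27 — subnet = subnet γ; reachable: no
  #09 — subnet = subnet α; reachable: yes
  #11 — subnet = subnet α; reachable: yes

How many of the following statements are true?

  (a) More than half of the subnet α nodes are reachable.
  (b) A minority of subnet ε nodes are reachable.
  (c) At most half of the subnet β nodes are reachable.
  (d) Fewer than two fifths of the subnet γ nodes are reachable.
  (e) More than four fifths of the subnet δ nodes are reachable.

(a) subnet α: |A| = 6, |A ∩ B| = 4; needs |A ∩ B| > |A ∖ B| — true.
(b) subnet ε: |A| = 7, |A ∩ B| = 4; needs |A ∩ B| < |A ∖ B| — false.
(c) subnet β: |A| = 6, |A ∩ B| = 3; needs |A ∩ B| ≤ |A ∖ B| — true.
(d) subnet γ: |A| = 5, |A ∩ B| = 2; needs |A ∩ B| / |A| < 2/5 — false.
(e) subnet δ: |A| = 8, |A ∩ B| = 6; needs |A ∩ B| / |A| > 4/5 — false.

2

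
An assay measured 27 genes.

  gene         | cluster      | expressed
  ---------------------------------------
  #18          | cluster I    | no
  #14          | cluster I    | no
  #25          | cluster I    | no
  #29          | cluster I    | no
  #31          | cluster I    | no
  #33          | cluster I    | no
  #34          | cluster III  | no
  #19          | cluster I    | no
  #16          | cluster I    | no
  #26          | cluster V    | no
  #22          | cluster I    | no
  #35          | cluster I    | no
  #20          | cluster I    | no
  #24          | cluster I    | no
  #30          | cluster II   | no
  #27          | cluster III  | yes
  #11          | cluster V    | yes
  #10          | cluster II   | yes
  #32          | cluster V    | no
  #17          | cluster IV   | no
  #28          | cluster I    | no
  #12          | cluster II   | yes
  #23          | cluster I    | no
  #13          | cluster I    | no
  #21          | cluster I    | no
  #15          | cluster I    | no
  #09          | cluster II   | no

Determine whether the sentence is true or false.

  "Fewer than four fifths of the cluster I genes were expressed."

True

'Fewer than four fifths of the cluster I genes were expressed' holds iff |A ∩ B| / |A| < 4/5.
|A| = 17, |A ∩ B| = 0, |A ∖ B| = 17.
|A ∩ B|/|A| = 0/17, so the statement is true.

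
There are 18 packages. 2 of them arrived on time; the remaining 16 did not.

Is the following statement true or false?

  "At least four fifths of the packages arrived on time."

False

'At least four fifths of the packages arrived on time' holds iff |A ∩ B| / |A| ≥ 4/5.
|A| = 18, |A ∩ B| = 2, |A ∖ B| = 16.
|A ∩ B|/|A| = 2/18, so the statement is false.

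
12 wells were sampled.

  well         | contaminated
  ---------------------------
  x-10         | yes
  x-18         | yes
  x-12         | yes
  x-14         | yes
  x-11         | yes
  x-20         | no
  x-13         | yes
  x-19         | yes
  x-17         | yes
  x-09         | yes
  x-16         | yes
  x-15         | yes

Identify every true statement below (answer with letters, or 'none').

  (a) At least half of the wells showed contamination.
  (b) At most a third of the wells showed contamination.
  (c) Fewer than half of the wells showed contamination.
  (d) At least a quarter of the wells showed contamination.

|A| = 12, |A ∩ B| = 11, |A ∖ B| = 1.
(a) |A ∩ B| ≥ |A ∖ B|: holds.
(b) |A ∩ B| / |A| ≤ 1/3: fails.
(c) |A ∩ B| < |A ∖ B|: fails.
(d) |A ∩ B| / |A| ≥ 1/4: holds.

(a), (d)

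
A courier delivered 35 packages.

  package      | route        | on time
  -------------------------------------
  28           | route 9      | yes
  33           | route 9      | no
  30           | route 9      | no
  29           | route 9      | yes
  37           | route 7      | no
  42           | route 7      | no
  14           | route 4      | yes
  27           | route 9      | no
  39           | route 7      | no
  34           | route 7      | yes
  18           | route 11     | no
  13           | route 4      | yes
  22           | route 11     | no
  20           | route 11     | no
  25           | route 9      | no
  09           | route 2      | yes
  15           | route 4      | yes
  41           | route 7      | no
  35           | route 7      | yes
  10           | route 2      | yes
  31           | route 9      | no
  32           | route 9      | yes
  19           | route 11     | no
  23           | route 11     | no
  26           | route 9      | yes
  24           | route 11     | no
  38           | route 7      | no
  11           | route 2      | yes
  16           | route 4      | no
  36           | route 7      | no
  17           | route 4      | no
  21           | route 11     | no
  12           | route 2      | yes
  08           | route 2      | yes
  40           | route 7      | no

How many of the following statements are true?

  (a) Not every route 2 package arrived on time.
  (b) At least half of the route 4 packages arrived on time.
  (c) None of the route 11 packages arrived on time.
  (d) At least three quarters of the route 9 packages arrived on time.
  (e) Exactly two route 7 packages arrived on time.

(a) route 2: |A| = 5, |A ∩ B| = 5; needs A ⊄ B (|A ∖ B| ≥ 1) — false.
(b) route 4: |A| = 5, |A ∩ B| = 3; needs |A ∩ B| ≥ |A ∖ B| — true.
(c) route 11: |A| = 7, |A ∩ B| = 0; needs A ∩ B = ∅ (|A ∩ B| = 0) — true.
(d) route 9: |A| = 9, |A ∩ B| = 4; needs |A ∩ B| / |A| ≥ 3/4 — false.
(e) route 7: |A| = 9, |A ∩ B| = 2; needs |A ∩ B| = 2 — true.

3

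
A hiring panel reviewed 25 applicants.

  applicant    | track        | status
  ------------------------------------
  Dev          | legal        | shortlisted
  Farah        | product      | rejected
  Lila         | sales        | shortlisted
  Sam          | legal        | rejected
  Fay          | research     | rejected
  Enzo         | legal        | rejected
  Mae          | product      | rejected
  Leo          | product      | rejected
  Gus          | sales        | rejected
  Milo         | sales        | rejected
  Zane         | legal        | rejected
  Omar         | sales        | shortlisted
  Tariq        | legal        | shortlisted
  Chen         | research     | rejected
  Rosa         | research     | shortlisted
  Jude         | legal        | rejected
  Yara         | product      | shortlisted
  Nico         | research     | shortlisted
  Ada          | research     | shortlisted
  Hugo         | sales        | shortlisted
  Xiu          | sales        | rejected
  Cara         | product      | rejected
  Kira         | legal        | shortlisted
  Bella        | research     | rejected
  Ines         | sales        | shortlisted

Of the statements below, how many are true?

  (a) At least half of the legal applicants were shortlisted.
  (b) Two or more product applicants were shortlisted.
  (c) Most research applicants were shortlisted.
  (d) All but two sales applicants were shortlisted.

(a) legal: |A| = 7, |A ∩ B| = 3; needs |A ∩ B| ≥ |A ∖ B| — false.
(b) product: |A| = 5, |A ∩ B| = 1; needs |A ∩ B| ≥ 2 — false.
(c) research: |A| = 6, |A ∩ B| = 3; needs |A ∩ B| > |A ∖ B| — false.
(d) sales: |A| = 7, |A ∩ B| = 4; needs |A ∖ B| = 2 — false.

0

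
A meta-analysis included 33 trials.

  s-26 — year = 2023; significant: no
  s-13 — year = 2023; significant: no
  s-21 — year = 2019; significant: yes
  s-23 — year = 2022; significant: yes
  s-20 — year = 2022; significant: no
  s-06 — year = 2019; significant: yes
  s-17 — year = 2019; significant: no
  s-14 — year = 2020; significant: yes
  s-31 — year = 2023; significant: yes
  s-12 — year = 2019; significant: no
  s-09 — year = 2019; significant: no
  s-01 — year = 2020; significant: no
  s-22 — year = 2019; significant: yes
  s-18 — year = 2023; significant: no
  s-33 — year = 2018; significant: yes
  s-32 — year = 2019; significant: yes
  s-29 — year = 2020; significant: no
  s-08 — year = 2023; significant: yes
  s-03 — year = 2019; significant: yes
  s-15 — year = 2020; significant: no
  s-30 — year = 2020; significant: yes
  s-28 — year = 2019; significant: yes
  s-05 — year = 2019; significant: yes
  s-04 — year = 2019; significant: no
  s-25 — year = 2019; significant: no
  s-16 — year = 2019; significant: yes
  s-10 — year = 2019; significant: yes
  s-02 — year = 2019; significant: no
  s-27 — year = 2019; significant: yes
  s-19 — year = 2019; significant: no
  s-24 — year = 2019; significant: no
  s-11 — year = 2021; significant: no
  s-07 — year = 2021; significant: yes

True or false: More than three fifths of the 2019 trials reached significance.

False

Truth condition: |A ∩ B| / |A| > 3/5.
|A| = 18, |A ∩ B| = 10, |A ∖ B| = 8.
|A ∩ B|/|A| = 10/18, so the statement is false.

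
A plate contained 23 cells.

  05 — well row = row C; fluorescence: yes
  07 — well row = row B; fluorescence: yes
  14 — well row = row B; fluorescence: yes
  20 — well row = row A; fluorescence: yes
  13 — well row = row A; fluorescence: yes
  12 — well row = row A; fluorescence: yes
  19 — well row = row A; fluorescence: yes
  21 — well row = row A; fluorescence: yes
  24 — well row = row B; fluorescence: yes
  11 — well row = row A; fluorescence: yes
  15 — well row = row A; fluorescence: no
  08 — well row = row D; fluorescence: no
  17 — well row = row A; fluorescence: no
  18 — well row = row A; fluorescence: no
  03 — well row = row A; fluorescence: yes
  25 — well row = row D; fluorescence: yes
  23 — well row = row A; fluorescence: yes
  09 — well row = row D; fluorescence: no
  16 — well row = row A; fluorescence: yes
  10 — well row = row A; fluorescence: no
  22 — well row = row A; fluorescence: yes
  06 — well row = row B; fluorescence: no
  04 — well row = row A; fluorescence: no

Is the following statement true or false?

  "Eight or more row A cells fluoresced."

The determiner here denotes the relation: |A ∩ B| ≥ 8.
|A| = 15, |A ∩ B| = 10, |A ∖ B| = 5.
|A ∩ B| = 10, so the statement is true.

True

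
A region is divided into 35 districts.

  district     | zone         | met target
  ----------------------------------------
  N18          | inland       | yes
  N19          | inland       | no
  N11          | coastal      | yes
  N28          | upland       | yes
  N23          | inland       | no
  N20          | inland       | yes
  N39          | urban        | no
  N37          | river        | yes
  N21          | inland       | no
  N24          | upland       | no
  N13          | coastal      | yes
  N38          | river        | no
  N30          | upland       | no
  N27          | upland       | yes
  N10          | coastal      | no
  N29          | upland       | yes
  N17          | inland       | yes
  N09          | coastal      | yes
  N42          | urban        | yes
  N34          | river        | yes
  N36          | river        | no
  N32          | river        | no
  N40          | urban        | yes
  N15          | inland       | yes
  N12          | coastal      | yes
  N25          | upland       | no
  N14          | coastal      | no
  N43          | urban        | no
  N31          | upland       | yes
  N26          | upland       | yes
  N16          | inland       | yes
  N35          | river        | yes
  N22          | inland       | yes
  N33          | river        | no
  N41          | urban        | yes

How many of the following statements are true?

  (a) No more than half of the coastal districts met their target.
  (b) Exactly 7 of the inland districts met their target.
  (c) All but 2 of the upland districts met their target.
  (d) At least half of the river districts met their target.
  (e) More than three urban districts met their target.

(a) coastal: |A| = 6, |A ∩ B| = 4; needs |A ∩ B| ≤ |A ∖ B| — false.
(b) inland: |A| = 9, |A ∩ B| = 6; needs |A ∩ B| = 7 — false.
(c) upland: |A| = 8, |A ∩ B| = 5; needs |A ∖ B| = 2 — false.
(d) river: |A| = 7, |A ∩ B| = 3; needs |A ∩ B| ≥ |A ∖ B| — false.
(e) urban: |A| = 5, |A ∩ B| = 3; needs |A ∩ B| > 3 — false.

0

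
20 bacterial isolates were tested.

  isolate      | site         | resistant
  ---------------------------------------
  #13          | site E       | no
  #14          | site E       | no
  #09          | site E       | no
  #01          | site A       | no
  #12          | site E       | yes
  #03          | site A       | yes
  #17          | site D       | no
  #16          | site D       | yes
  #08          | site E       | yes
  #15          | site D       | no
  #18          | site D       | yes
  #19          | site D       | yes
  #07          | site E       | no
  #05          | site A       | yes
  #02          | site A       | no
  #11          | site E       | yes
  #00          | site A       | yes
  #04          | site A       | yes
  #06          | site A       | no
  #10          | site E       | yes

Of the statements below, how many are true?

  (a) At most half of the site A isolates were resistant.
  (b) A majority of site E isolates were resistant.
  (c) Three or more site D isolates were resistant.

1

(a) site A: |A| = 7, |A ∩ B| = 4; needs |A ∩ B| ≤ |A ∖ B| — false.
(b) site E: |A| = 8, |A ∩ B| = 4; needs |A ∩ B| > |A ∖ B| — false.
(c) site D: |A| = 5, |A ∩ B| = 3; needs |A ∩ B| ≥ 3 — true.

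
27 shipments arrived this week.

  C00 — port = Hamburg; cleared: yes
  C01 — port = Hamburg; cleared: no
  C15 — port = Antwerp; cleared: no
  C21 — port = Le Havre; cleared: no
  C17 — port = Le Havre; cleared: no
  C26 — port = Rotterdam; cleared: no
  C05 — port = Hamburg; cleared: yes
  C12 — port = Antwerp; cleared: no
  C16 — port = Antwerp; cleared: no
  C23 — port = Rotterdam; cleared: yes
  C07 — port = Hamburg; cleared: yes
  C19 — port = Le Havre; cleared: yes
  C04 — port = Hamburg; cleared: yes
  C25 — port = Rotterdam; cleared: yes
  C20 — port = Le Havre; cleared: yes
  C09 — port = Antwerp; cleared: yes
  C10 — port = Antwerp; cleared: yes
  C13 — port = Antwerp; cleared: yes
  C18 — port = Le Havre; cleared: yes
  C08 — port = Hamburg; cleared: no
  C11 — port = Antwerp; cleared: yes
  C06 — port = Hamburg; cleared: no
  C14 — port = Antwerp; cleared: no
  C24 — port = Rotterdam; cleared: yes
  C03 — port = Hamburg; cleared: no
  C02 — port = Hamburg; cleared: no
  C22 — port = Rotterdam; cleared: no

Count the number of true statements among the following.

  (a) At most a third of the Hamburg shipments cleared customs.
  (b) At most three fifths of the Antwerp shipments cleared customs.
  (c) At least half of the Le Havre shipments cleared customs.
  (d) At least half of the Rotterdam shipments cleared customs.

(a) Hamburg: |A| = 9, |A ∩ B| = 4; needs |A ∩ B| / |A| ≤ 1/3 — false.
(b) Antwerp: |A| = 8, |A ∩ B| = 4; needs |A ∩ B| / |A| ≤ 3/5 — true.
(c) Le Havre: |A| = 5, |A ∩ B| = 3; needs |A ∩ B| ≥ |A ∖ B| — true.
(d) Rotterdam: |A| = 5, |A ∩ B| = 3; needs |A ∩ B| ≥ |A ∖ B| — true.

3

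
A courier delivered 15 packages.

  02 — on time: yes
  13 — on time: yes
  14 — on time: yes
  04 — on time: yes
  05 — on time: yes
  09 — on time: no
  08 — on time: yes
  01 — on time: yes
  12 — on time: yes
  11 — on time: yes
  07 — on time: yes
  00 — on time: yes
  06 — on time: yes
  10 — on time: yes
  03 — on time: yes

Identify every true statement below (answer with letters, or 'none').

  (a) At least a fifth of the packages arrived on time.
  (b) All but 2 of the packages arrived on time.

|A| = 15, |A ∩ B| = 14, |A ∖ B| = 1.
(a) |A ∩ B| / |A| ≥ 1/5: holds.
(b) |A ∖ B| = 2: fails.

(a)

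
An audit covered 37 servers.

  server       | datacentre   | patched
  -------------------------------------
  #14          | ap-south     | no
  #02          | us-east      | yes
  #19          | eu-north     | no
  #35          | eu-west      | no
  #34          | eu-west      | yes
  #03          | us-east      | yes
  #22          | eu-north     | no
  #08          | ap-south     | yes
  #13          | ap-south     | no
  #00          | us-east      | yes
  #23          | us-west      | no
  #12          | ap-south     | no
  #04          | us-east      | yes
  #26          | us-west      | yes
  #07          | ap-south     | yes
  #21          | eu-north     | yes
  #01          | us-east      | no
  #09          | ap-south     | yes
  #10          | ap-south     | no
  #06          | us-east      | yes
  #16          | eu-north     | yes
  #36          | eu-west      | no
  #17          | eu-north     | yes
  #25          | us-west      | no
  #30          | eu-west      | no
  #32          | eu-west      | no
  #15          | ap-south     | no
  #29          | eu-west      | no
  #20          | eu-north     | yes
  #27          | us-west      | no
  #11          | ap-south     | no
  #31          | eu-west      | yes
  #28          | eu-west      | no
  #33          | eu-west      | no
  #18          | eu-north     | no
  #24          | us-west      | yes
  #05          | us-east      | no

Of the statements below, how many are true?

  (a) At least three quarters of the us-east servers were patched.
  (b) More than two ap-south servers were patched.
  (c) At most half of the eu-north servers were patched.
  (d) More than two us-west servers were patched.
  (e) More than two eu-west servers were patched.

(a) us-east: |A| = 7, |A ∩ B| = 5; needs |A ∩ B| / |A| ≥ 3/4 — false.
(b) ap-south: |A| = 9, |A ∩ B| = 3; needs |A ∩ B| > 2 — true.
(c) eu-north: |A| = 7, |A ∩ B| = 4; needs |A ∩ B| ≤ |A ∖ B| — false.
(d) us-west: |A| = 5, |A ∩ B| = 2; needs |A ∩ B| > 2 — false.
(e) eu-west: |A| = 9, |A ∩ B| = 2; needs |A ∩ B| > 2 — false.

1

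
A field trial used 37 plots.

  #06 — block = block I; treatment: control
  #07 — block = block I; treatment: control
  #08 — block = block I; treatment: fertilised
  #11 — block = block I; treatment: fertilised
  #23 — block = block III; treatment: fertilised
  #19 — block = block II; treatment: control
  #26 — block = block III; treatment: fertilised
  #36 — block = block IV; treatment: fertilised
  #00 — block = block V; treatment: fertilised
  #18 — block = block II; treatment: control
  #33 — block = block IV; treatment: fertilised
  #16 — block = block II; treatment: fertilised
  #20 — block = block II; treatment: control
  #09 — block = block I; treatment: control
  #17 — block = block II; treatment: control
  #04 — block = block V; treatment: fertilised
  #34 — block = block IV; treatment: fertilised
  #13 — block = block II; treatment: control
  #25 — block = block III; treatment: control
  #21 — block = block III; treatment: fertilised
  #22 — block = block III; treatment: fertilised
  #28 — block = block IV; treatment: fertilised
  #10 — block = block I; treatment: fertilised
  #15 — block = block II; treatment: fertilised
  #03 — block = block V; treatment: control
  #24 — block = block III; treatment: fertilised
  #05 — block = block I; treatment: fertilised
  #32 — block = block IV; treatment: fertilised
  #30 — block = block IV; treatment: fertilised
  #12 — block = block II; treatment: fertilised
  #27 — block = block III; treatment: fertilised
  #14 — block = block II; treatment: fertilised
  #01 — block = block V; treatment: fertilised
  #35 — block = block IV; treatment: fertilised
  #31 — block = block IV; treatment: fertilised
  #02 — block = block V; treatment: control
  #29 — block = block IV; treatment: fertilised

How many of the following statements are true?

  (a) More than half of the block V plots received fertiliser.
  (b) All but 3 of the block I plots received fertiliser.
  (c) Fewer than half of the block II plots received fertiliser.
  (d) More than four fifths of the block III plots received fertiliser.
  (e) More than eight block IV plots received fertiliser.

(a) block V: |A| = 5, |A ∩ B| = 3; needs |A ∩ B| > |A ∖ B| — true.
(b) block I: |A| = 7, |A ∩ B| = 4; needs |A ∖ B| = 3 — true.
(c) block II: |A| = 9, |A ∩ B| = 4; needs |A ∩ B| < |A ∖ B| — true.
(d) block III: |A| = 7, |A ∩ B| = 6; needs |A ∩ B| / |A| > 4/5 — true.
(e) block IV: |A| = 9, |A ∩ B| = 9; needs |A ∩ B| > 8 — true.

5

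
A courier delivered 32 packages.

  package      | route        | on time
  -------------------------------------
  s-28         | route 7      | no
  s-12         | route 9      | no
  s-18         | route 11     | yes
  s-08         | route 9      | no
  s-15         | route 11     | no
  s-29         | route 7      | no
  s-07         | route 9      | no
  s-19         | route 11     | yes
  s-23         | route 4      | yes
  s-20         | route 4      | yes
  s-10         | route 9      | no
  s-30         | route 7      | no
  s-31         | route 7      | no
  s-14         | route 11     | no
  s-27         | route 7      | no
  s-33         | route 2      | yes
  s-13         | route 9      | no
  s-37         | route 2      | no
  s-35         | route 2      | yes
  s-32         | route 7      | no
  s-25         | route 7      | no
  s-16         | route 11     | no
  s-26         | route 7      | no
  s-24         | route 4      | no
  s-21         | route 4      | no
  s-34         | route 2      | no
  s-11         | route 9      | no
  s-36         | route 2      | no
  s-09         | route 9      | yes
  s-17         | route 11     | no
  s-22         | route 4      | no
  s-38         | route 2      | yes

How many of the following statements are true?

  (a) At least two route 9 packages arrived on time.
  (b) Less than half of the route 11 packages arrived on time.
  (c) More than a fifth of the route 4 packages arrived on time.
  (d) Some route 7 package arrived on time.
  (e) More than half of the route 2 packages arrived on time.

2

(a) route 9: |A| = 7, |A ∩ B| = 1; needs |A ∩ B| ≥ 2 — false.
(b) route 11: |A| = 6, |A ∩ B| = 2; needs |A ∩ B| < |A ∖ B| — true.
(c) route 4: |A| = 5, |A ∩ B| = 2; needs |A ∩ B| / |A| > 1/5 — true.
(d) route 7: |A| = 8, |A ∩ B| = 0; needs A ∩ B ≠ ∅ (|A ∩ B| ≥ 1) — false.
(e) route 2: |A| = 6, |A ∩ B| = 3; needs |A ∩ B| > |A ∖ B| — false.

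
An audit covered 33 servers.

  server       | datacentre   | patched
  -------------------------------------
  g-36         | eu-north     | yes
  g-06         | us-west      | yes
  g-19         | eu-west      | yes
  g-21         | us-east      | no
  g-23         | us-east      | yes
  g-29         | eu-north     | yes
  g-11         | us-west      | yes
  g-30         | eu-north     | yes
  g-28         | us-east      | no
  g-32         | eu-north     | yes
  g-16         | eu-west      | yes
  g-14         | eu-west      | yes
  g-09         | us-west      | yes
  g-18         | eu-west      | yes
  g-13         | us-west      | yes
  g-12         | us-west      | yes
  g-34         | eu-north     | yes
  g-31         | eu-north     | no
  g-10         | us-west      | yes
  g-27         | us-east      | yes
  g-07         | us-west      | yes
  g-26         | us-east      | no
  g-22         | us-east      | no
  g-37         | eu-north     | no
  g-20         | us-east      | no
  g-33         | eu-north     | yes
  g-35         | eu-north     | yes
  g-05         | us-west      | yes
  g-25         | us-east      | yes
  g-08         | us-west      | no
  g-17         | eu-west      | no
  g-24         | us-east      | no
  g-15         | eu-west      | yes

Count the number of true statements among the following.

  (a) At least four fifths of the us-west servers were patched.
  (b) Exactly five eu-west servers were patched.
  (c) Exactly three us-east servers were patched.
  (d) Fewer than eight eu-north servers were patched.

4

(a) us-west: |A| = 9, |A ∩ B| = 8; needs |A ∩ B| / |A| ≥ 4/5 — true.
(b) eu-west: |A| = 6, |A ∩ B| = 5; needs |A ∩ B| = 5 — true.
(c) us-east: |A| = 9, |A ∩ B| = 3; needs |A ∩ B| = 3 — true.
(d) eu-north: |A| = 9, |A ∩ B| = 7; needs |A ∩ B| < 8 — true.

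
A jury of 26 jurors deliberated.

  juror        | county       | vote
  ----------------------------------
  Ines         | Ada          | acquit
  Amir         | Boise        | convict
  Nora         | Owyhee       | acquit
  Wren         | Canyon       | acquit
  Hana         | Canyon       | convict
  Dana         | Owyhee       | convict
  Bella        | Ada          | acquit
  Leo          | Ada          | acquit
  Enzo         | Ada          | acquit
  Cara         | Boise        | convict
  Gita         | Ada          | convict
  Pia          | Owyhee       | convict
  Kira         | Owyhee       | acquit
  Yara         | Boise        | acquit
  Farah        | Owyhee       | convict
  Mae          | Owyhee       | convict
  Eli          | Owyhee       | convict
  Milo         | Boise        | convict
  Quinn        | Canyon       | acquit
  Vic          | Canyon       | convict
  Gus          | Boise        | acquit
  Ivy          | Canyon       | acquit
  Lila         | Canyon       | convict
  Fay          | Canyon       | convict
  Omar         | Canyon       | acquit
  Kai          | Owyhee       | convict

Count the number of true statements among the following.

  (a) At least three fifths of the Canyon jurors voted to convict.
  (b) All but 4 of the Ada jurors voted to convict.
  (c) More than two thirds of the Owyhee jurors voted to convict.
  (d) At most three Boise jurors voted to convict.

3

(a) Canyon: |A| = 8, |A ∩ B| = 4; needs |A ∩ B| / |A| ≥ 3/5 — false.
(b) Ada: |A| = 5, |A ∩ B| = 1; needs |A ∖ B| = 4 — true.
(c) Owyhee: |A| = 8, |A ∩ B| = 6; needs |A ∩ B| / |A| > 2/3 — true.
(d) Boise: |A| = 5, |A ∩ B| = 3; needs |A ∩ B| ≤ 3 — true.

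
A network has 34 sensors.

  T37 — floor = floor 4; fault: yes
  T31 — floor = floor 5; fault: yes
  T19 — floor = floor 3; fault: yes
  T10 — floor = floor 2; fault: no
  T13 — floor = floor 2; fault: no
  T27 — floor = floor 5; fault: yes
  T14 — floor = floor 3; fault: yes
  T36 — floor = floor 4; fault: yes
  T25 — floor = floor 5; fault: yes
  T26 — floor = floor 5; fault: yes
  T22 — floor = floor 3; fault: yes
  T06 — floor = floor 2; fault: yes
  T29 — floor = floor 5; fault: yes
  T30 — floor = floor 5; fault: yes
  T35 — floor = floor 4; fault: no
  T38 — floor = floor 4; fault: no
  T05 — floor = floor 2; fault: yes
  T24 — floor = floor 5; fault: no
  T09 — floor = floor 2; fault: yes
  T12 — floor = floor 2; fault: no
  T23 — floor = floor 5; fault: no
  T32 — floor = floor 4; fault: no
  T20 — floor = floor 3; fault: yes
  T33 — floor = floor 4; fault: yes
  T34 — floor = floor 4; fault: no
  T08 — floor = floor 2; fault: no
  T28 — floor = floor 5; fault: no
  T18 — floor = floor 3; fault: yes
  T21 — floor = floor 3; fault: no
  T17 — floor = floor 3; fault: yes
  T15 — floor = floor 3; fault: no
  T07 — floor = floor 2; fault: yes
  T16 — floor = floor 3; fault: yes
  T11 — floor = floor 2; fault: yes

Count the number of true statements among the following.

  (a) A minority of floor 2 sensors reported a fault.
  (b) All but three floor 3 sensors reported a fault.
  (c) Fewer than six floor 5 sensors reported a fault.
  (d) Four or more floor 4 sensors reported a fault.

0

(a) floor 2: |A| = 9, |A ∩ B| = 5; needs |A ∩ B| < |A ∖ B| — false.
(b) floor 3: |A| = 9, |A ∩ B| = 7; needs |A ∖ B| = 3 — false.
(c) floor 5: |A| = 9, |A ∩ B| = 6; needs |A ∩ B| < 6 — false.
(d) floor 4: |A| = 7, |A ∩ B| = 3; needs |A ∩ B| ≥ 4 — false.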